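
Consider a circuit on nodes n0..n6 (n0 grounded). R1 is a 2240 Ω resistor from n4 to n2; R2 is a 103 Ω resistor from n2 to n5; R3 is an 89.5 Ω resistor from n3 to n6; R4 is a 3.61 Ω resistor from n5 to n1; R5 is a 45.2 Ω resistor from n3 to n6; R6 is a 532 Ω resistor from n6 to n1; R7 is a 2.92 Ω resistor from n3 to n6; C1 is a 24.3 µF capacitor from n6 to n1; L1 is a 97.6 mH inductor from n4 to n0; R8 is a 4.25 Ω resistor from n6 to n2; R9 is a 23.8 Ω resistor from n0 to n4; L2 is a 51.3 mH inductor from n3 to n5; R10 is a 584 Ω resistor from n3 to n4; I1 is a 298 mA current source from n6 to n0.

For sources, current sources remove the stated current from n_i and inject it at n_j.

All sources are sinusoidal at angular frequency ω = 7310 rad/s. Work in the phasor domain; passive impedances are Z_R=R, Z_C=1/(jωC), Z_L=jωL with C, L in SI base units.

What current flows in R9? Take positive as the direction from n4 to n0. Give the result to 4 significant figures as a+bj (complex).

-0.2977-0.009930j A

MNA unknowns: 6 node voltages V₁..V_6
R1: Y=0.0004464+0.000j on G[4,2]
R2: Y=0.009709+0.000j on G[2,5]
R3: Y=0.01117+0.000j on G[3,6]
R4: Y=0.2770+0.000j on G[5,1]
R5: Y=0.02212+0.000j on G[3,6]
R6: Y=0.001880+0.000j on G[6,1]
R7: Y=0.3425+0.000j on G[3,6]
C1: Y=0.000+0.1776j on G[6,1]
L1: Y=0.000-0.001402j on G[4,0]
R8: Y=0.2353+0.000j on G[6,2]
R9: Y=0.04202+0.000j on G[0,4]
L2: Y=0.000-0.002667j on G[3,5]
R10: Y=0.001712+0.000j on G[3,4]
I1: z[6]−=0.298, z[0]+=0.298
solve → V1=-145.7-0.2539j, V2=-145.4-0.2405j, V3=-145.0-0.2353j, V4=-7.085-0.2363j, V5=-145.7-0.2593j, V6=-145.7-0.2397j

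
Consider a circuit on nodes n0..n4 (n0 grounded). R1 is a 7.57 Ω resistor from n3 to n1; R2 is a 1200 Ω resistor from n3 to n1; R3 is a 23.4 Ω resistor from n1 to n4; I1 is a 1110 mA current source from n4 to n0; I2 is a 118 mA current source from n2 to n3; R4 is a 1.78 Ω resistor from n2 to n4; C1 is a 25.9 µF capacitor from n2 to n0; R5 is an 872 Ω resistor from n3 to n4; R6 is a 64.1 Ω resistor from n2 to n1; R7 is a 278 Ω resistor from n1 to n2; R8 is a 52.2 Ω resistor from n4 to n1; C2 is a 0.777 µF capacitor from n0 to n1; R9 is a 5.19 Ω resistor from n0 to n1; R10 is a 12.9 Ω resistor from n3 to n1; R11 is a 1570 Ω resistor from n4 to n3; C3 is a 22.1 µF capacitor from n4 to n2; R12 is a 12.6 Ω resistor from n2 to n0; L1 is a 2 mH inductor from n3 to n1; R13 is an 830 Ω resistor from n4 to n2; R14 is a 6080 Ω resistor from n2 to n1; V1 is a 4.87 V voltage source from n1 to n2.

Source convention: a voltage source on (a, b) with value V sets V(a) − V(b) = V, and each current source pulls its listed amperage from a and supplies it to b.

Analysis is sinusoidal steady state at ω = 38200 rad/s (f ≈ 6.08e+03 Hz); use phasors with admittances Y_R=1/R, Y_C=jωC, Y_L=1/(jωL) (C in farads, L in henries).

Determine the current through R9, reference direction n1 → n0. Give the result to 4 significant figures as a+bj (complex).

0.8163+0.3547j A

Apply KCL at each of the 4 non-ground nodes and solve the resulting linear system.
Node n1: branches {R1, R2, R3, R6, R7, R8, C2, R9, R10, L1, R14, V1} → V_1 = 4.237+1.841j
Node n2: branches {I2, R4, C1, R6, R7, C3, R12, R13, R14, V1} → V_2 = -0.6333+1.841j
Node n3: branches {R1, R2, I2, R5, R10, R11, L1} → V_3 = 4.746+1.877j
Node n4: branches {R3, I1, R4, R5, R8, R11, C3, R13} → V_4 = -1.086+2.451j
Source currents: i(V1)=-1.078-0.4417j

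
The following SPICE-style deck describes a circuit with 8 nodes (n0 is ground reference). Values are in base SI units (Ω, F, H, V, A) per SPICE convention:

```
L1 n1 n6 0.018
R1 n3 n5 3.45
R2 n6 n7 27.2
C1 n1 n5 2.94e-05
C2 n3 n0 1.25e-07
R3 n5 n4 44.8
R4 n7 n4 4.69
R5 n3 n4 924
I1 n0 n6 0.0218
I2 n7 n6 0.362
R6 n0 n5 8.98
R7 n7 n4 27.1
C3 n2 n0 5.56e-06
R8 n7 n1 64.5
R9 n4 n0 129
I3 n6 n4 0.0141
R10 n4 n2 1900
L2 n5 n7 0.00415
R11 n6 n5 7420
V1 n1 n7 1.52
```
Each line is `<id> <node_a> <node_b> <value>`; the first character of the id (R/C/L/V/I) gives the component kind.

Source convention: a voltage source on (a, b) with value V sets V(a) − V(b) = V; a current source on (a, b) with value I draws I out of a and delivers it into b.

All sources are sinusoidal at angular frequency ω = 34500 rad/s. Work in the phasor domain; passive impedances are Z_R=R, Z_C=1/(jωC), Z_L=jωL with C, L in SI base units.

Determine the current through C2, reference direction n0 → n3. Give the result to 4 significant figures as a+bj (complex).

-4.380e-05-0.001155j A

MNA unknowns: 7 node voltages V₁..V_7 plus 1 source current (V1)
L1: Y=0.000-0.001610j on G[1,6]
R1: Y=0.2899+0.000j on G[3,5]
R2: Y=0.03676+0.000j on G[6,7]
C1: Y=0.000+1.014j on G[1,5]
C2: Y=0.000+0.004312j on G[3,0]
R3: Y=0.02232+0.000j on G[5,4]
R4: Y=0.2132+0.000j on G[7,4]
R5: Y=0.001082+0.000j on G[3,4]
I1: z[0]−=0.0218, z[6]+=0.0218
I2: z[7]−=0.362, z[6]+=0.362
R6: Y=0.1114+0.000j on G[0,5]
R7: Y=0.03690+0.000j on G[7,4]
C3: Y=0.000+0.1918j on G[2,0]
R8: Y=0.01550+0.000j on G[7,1]
R9: Y=0.007752+0.000j on G[4,0]
I3: z[6]−=0.0141, z[4]+=0.0141
R10: Y=0.0005263+0.000j on G[4,2]
L2: Y=0.000-0.006984j on G[5,7]
R11: Y=0.0001348+0.000j on G[6,5]
V1: row V1−V7=1.52, i_V1 at 1,7
solve → V1=0.2640-0.06561j, V2=-0.0001690+0.002859j, V3=0.2678-0.01016j, V4=-1.042-0.05874j, V5=0.2728-0.005991j, V6=8.752+0.3051j, V7=-1.256-0.06561j
aux → i_V1=-0.08344-0.004667j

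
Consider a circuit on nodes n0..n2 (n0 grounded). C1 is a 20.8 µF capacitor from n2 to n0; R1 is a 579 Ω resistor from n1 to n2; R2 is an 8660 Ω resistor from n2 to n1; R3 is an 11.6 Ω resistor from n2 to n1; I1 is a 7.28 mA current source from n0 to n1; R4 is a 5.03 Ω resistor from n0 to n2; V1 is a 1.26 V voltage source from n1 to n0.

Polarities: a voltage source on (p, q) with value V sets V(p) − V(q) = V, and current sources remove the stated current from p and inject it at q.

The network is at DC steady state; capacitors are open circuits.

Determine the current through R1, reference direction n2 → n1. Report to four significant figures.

-0.001508 A

Element admittances at DC:
  Y(C1) = 0.000 S between n2,n0
  Y(R1) = 0.001727 S between n1,n2
  Y(R2) = 0.0001155 S between n2,n1
  Y(R3) = 0.08621 S between n2,n1
  I1: injects 0.00728 A into n1 (from n0)
  Y(R4) = 0.1988 S between n0,n2
  V1: constraint V(n1)−V(n0) = 1.26
Assemble and solve the 3×3 MNA system:
  V(n1)=1.260  V(n2)=0.3868
  i(V1)=-0.06961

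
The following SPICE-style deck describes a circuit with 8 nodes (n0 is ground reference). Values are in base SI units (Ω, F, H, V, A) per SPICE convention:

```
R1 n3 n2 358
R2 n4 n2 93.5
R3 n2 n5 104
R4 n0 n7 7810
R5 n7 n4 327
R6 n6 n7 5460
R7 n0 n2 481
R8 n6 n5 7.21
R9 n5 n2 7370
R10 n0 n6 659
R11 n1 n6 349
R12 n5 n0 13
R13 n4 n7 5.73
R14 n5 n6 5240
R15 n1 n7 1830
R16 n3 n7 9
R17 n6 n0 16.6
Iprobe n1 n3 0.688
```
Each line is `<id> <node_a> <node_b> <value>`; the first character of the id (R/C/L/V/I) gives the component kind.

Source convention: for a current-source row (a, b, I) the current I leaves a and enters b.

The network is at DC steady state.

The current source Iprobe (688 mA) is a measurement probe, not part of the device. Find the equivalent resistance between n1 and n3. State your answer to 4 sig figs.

R_eq = 403.9 Ω

Apply KCL at each of the 7 non-ground nodes and solve the resulting linear system.
Node n1: branches {R11, R15, Iprobe} → V_1 = -190.3
Node n2: branches {R1, R2, R3, R7, R9} → V_2 = 43.76
Node n3: branches {R1, R16, Iprobe} → V_3 = 87.56
Node n4: branches {R2, R5, R13} → V_4 = 80.27
Node n5: branches {R3, R8, R9, R12, R14} → V_5 = 0.4977
Node n6: branches {R6, R8, R10, R11, R14, R17} → V_6 = -2.264
Node n7: branches {R4, R5, R6, R13, R15, R16} → V_7 = 82.47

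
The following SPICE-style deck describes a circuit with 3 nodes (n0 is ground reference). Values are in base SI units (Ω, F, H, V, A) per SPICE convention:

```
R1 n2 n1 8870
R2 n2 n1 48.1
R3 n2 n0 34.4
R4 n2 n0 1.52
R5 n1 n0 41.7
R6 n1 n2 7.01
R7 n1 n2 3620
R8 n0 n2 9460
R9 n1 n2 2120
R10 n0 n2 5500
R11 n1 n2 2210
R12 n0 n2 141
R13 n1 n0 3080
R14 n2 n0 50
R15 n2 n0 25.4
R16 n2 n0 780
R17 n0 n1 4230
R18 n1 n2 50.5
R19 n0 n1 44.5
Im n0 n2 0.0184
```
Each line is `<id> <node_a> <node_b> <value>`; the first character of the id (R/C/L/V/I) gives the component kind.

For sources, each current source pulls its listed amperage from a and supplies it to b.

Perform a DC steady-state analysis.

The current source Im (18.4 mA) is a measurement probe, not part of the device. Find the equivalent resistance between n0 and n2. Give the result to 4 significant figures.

R_eq = 1.262 Ω

Element admittances at DC:
  Y(R1) = 0.0001127 S between n2,n1
  Y(R2) = 0.02079 S between n2,n1
  Y(R3) = 0.02907 S between n2,n0
  Y(R4) = 0.6579 S between n2,n0
  Y(R5) = 0.02398 S between n1,n0
  Y(R6) = 0.1427 S between n1,n2
  Y(R7) = 0.0002762 S between n1,n2
  Y(R8) = 0.0001057 S between n0,n2
  Y(R9) = 0.0004717 S between n1,n2
  Y(R10) = 0.0001818 S between n0,n2
  Y(R11) = 0.0004525 S between n1,n2
  Y(R12) = 0.007092 S between n0,n2
  Y(R13) = 0.0003247 S between n1,n0
  Y(R14) = 0.02000 S between n2,n0
  Y(R15) = 0.03937 S between n2,n0
  Y(R16) = 0.001282 S between n2,n0
  Y(R17) = 0.0002364 S between n0,n1
  Y(R18) = 0.01980 S between n1,n2
  Y(R19) = 0.02247 S between n0,n1
  Im: injects 0.0184 A into n2 (from n0)
Assemble and solve the 2×2 MNA system:
  V(n1)=0.01850  V(n2)=0.02322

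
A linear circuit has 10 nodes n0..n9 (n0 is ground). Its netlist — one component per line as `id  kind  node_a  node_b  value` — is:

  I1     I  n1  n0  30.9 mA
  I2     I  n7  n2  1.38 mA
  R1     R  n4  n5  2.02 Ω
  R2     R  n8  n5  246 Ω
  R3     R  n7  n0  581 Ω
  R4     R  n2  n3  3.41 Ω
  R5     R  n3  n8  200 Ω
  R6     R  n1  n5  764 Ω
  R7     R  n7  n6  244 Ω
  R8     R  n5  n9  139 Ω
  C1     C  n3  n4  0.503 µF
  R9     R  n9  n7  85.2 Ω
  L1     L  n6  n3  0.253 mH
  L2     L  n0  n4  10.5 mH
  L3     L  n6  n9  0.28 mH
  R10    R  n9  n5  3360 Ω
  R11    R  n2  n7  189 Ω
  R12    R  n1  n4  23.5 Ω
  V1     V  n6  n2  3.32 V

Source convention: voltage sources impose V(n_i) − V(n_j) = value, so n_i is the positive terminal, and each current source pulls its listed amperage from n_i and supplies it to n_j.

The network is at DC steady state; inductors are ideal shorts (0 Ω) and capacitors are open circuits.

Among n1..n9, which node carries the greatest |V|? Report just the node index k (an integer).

Element admittances at DC:
  I1: injects 0.0309 A into n0 (from n1)
  I2: injects 0.00138 A into n2 (from n7)
  Y(R1) = 0.4950 S between n4,n5
  Y(R2) = 0.004065 S between n8,n5
  Y(R3) = 0.001721 S between n7,n0
  Y(R4) = 0.2933 S between n2,n3
  Y(R5) = 0.005000 S between n3,n8
  Y(R6) = 0.001309 S between n1,n5
  Y(R7) = 0.004098 S between n7,n6
  Y(R8) = 0.007194 S between n5,n9
  Y(C1) = 0.000 S between n3,n4
  Y(R9) = 0.01174 S between n9,n7
  L1: short n6↔n3 (DC inductor)
  L2: short n0↔n4 (DC inductor)
  L3: short n6↔n9 (DC inductor)
  Y(R10) = 0.0002976 S between n9,n5
  Y(R11) = 0.005291 S between n2,n7
  Y(R12) = 0.04255 S between n1,n4
  V1: constraint V(n6)−V(n2) = 3.32
Assemble and solve the 13×13 MNA system:
  V(n1)=-0.7045  V(n2)=-3.193  V(n3)=0.1265  V(n4)=0.000  V(n5)=0.0006120  V(n6)=0.1265  V(n7)=-0.7122  V(n8)=0.07007  V(n9)=0.1265
  i(L1)=0.9739  i(L2)=0.02967  i(L3)=0.01079  i(V1)=-0.9881

2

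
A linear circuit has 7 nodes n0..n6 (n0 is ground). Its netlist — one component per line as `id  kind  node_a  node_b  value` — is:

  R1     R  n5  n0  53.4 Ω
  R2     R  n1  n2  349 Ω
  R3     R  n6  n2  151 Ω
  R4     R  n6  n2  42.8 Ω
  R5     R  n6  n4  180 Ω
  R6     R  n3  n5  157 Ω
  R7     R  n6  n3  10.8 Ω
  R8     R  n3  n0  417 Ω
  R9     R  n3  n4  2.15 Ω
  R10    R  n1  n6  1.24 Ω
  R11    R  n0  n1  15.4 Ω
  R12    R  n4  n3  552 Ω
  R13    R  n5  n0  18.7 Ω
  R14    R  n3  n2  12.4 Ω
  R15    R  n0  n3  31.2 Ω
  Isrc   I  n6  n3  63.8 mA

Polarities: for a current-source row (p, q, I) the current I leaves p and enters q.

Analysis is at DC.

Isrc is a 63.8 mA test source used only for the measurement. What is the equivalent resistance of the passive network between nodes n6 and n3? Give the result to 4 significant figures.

R_eq = 6.876 Ω

MNA unknowns: 6 node voltages V₁..V_6
R1: Y=0.01873 on G[5,0]
R2: Y=0.002865 on G[1,2]
R3: Y=0.006623 on G[6,2]
R4: Y=0.02336 on G[6,2]
R5: Y=0.005556 on G[6,4]
R6: Y=0.006369 on G[3,5]
R7: Y=0.09259 on G[6,3]
R8: Y=0.002398 on G[3,0]
R9: Y=0.4651 on G[3,4]
R10: Y=0.8065 on G[1,6]
R11: Y=0.06494 on G[0,1]
R12: Y=0.001812 on G[4,3]
R13: Y=0.05348 on G[5,0]
R14: Y=0.08065 on G[3,2]
R15: Y=0.03205 on G[0,3]
Isrc: z[6]−=0.0638, z[3]+=0.0638
solve → V1=-0.1626, V2=0.1353, V3=0.2620, V4=0.2568, V5=0.02124, V6=-0.1767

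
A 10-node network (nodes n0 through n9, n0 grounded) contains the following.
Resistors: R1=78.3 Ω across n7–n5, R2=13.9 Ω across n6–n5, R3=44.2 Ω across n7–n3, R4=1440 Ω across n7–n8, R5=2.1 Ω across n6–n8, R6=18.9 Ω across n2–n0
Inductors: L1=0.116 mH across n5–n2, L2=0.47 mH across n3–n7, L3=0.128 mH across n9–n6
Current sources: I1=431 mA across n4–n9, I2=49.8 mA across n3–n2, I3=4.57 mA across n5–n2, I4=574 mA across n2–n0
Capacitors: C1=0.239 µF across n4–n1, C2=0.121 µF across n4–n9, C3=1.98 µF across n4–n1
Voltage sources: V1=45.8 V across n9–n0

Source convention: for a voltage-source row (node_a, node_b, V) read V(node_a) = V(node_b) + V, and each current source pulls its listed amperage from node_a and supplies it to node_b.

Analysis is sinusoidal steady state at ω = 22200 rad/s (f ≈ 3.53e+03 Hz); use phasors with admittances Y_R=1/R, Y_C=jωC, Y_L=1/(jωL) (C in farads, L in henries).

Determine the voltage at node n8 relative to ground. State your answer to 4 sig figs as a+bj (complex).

Element admittances at ω=22200 rad/s:
  Y(R1) = 0.01277+0.000j S between n7,n5
  Y(L1) = 0.000-0.3883j S between n5,n2
  Y(L2) = 0.000-0.09584j S between n3,n7
  I1: injects 0.431 A into n9 (from n4)
  I2: injects 0.0498 A into n2 (from n3)
  I3: injects 0.00457 A into n2 (from n5)
  Y(R2) = 0.07194+0.000j S between n6,n5
  Y(R3) = 0.02262+0.000j S between n7,n3
  Y(R4) = 0.0006944+0.000j S between n7,n8
  Y(R5) = 0.4762+0.000j S between n6,n8
  I4: injects 0.574 A into n0 (from n2)
  Y(L3) = 0.000-0.3519j S between n9,n6
  Y(C1) = 0.000+0.005306j S between n4,n1
  Y(R6) = 0.05291+0.000j S between n2,n0
  Y(C2) = 0.000+0.002686j S between n4,n9
  Y(C3) = 0.000+0.04396j S between n4,n1
  V1: constraint V(n9)−V(n0) = 45.8
Assemble and solve the 10×10 MNA system:
  V(n1)=45.80+160.4j  V(n2)=21.08-5.212j  V(n3)=19.17-1.689j  V(n4)=45.80+160.4j  V(n5)=21.79-1.002j  V(n6)=45.02-4.800j  V(n7)=19.28-1.197j  V(n8)=44.98-4.795j  V(n9)=45.80+0.000j
  i(V1)=-1.689+0.2757j

44.98-4.795j V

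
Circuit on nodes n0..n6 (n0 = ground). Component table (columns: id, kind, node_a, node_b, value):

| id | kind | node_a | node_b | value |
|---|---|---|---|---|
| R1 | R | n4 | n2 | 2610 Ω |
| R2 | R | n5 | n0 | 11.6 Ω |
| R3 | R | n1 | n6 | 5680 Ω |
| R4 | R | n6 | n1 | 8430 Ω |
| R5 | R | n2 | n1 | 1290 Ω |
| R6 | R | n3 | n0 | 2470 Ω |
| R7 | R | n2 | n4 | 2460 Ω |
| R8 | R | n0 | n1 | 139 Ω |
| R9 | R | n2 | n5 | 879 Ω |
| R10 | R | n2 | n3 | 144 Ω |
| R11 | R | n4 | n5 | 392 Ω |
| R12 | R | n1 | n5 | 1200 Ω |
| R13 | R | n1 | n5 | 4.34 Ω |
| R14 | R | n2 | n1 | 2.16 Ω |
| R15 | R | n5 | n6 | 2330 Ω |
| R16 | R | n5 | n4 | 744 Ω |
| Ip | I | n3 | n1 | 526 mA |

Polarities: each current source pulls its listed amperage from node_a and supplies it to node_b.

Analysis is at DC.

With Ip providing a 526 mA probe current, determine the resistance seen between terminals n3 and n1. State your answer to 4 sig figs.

R_eq = 138.0 Ω

Apply KCL at each of the 6 non-ground nodes and solve the resulting linear system.
Node n1: branches {R3, R4, R5, R8, R12, R13, R14, Ip} → V_1 = 0.4240
Node n2: branches {R1, R5, R7, R9, R10, R14} → V_2 = -0.6436
Node n3: branches {R6, R10, Ip} → V_3 = -72.18
Node n4: branches {R1, R7, R11, R16} → V_4 = 0.1439
Node n5: branches {R2, R9, R11, R12, R13, R15, R16} → V_5 = 0.3036
Node n6: branches {R3, R4, R15} → V_6 = 0.3526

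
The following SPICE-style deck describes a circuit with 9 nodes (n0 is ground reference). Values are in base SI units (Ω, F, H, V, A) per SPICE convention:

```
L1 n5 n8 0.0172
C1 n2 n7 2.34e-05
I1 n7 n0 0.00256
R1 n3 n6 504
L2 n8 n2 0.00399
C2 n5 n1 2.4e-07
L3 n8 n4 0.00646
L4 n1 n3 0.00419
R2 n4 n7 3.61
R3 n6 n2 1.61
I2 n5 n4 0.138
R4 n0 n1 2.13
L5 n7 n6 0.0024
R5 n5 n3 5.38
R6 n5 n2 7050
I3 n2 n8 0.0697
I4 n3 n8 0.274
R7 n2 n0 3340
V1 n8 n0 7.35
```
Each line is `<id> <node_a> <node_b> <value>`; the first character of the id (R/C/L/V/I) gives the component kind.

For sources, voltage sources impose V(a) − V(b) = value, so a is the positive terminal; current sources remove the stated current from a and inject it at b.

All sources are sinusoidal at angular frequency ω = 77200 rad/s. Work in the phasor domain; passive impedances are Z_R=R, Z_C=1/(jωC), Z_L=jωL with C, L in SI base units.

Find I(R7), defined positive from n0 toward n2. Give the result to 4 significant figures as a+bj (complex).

Apply KCL at each of the 8 non-ground nodes and solve the resulting linear system.
Node n1: branches {C2, L4, R4} → V_1 = -0.8901-0.09478j
Node n2: branches {C1, L2, R3, R6, I3, R7} → V_2 = 0.9211+9.768j
Node n3: branches {R1, L4, R5, I4} → V_3 = -5.988+26.66j
Node n4: branches {L3, R2, I2} → V_4 = 1.343+9.660j
Node n5: branches {L1, C2, I2, R5, R6} → V_5 = -4.142+26.92j
Node n6: branches {R1, R3, L5} → V_6 = 0.8981+9.822j
Node n7: branches {C1, I1, R2, L5} → V_7 = 0.9145+9.704j
Node n8: branches {L1, L2, L3, I3, I4, V1} → V_8 = 7.350+0.000j
Source currents: i(V1)=0.4151+0.04157j

-0.0002758-0.002925j A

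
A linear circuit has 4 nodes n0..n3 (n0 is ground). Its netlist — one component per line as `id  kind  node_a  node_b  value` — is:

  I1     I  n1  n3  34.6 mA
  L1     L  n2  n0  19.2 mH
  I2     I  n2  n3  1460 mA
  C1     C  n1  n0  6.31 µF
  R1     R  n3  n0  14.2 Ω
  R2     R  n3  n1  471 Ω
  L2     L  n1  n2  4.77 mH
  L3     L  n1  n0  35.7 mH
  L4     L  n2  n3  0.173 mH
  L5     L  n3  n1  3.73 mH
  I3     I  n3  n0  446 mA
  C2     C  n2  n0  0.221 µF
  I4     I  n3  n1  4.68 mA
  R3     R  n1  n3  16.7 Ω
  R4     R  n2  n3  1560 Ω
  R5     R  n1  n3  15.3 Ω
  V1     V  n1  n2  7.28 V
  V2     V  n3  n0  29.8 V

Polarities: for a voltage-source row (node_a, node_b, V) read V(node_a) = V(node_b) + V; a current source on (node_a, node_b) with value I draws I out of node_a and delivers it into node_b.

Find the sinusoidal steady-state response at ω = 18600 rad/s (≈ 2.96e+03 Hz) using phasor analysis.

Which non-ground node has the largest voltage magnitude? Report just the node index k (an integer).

1

Apply KCL at each of the 3 non-ground nodes and solve the resulting linear system.
Node n1: branches {I1, C1, R2, L2, L3, L5, I4, R3, R5, V1} → V_1 = 46.64-17.51j
Node n2: branches {L1, I2, L2, L4, C2, R4, V1} → V_2 = 39.36-17.51j
Node n3: branches {I1, I2, R1, R2, L4, L5, I3, I4, R3, R4, R5, V2} → V_3 = 29.80+0.000j
Source currents: i(V1)=-3.951-2.850j, i(V2)=-4.596-5.456j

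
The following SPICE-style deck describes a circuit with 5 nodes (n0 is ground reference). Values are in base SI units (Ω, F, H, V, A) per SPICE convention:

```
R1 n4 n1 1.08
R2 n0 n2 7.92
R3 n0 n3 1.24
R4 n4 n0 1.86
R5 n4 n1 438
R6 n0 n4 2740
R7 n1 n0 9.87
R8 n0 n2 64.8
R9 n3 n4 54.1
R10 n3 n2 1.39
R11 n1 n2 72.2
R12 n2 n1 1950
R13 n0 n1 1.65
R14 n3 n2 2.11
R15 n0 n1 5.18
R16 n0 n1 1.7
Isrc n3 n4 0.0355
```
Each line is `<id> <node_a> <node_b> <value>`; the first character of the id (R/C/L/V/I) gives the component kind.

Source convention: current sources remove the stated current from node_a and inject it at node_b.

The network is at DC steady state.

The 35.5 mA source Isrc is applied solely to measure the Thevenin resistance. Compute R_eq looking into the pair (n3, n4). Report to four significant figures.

R_eq = 1.881 Ω

Element admittances at DC:
  Y(R1) = 0.9259 S between n4,n1
  Y(R2) = 0.1263 S between n0,n2
  Y(R3) = 0.8065 S between n0,n3
  Y(R4) = 0.5376 S between n4,n0
  Y(R5) = 0.002283 S between n4,n1
  Y(R6) = 0.0003650 S between n0,n4
  Y(R7) = 0.1013 S between n1,n0
  Y(R8) = 0.01543 S between n0,n2
  Y(R9) = 0.01848 S between n3,n4
  Y(R10) = 0.7194 S between n3,n2
  Y(R11) = 0.01385 S between n1,n2
  Y(R12) = 0.0005128 S between n2,n1
  Y(R13) = 0.6061 S between n0,n1
  Y(R14) = 0.4739 S between n3,n2
  Y(R15) = 0.1931 S between n0,n1
  Y(R16) = 0.5882 S between n0,n1
  Isrc: injects 0.0355 A into n4 (from n3)
Assemble and solve the 4×4 MNA system:
  V(n1)=0.01152  V(n2)=-0.03183  V(n3)=-0.03613  V(n4)=0.03066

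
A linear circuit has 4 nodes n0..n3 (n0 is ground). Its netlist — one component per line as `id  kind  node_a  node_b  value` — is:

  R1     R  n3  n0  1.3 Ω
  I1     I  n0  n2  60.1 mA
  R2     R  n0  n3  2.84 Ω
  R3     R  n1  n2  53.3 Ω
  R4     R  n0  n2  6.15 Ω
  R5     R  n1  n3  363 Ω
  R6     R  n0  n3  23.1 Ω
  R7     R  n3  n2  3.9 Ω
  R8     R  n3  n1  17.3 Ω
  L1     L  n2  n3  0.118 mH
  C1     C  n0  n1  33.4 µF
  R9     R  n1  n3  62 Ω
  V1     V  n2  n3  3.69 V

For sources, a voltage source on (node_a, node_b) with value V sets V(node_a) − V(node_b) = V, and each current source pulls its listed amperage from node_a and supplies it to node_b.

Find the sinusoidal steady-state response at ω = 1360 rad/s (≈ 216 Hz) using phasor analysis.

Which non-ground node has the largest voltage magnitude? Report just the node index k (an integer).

2

Element admittances at ω=1360 rad/s:
  Y(R1) = 0.7692+0.000j S between n3,n0
  I1: injects 0.0601 A into n2 (from n0)
  Y(R2) = 0.3521+0.000j S between n0,n3
  Y(R3) = 0.01876+0.000j S between n1,n2
  Y(R4) = 0.1626+0.000j S between n0,n2
  Y(R5) = 0.002755+0.000j S between n1,n3
  Y(R6) = 0.04329+0.000j S between n0,n3
  Y(R7) = 0.2564+0.000j S between n3,n2
  Y(R8) = 0.05780+0.000j S between n3,n1
  Y(L1) = 0.000-6.231j S between n2,n3
  Y(C1) = 0.000+0.04542j S between n0,n1
  Y(R9) = 0.01613+0.000j S between n1,n3
  V1: constraint V(n2)−V(n3) = 3.69
Assemble and solve the 4×4 MNA system:
  V(n1)=0.2528-0.1289j  V(n2)=3.279-0.008650j  V(n3)=-0.4112-0.008650j
  i(V1)=-1.476+22.99j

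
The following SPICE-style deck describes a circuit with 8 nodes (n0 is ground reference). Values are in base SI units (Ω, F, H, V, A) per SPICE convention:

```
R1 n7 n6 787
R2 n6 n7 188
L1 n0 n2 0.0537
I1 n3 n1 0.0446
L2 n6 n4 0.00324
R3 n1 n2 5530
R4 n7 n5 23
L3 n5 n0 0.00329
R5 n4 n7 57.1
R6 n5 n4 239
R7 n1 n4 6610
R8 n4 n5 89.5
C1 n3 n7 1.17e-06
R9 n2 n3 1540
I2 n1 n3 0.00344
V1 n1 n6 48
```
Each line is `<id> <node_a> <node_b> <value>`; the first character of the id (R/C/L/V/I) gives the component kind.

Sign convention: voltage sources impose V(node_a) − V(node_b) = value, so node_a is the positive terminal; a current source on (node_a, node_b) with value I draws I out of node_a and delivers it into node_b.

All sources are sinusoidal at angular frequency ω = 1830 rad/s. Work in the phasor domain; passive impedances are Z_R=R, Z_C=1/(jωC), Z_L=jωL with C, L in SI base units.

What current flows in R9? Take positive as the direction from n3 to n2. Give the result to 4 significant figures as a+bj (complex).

-0.002845+0.01107j A

MNA unknowns: 7 node voltages V₁..V_7 plus 1 source current (V1)
R1: Y=0.001271+0.000j on G[7,6]
R2: Y=0.005319+0.000j on G[6,7]
L1: Y=0.000-0.01018j on G[0,2]
I1: z[3]−=0.0446, z[1]+=0.0446
L2: Y=0.000-0.1687j on G[6,4]
R3: Y=0.0001808+0.000j on G[1,2]
R4: Y=0.04348+0.000j on G[7,5]
L3: Y=0.000-0.1661j on G[5,0]
R5: Y=0.01751+0.000j on G[4,7]
R6: Y=0.004184+0.000j on G[5,4]
R7: Y=0.0001513+0.000j on G[1,4]
R8: Y=0.01117+0.000j on G[4,5]
C1: Y=0.000+0.002141j on G[3,7]
R9: Y=0.0006494+0.000j on G[2,3]
I2: z[1]−=0.00344, z[3]+=0.00344
V1: row V1−V6=48, i_V1 at 1,6
solve → V1=48.67-0.06595j, V2=-1.076+0.6044j, V3=-5.458+17.66j, V4=0.6645-0.1762j, V5=0.06593-0.03703j, V6=0.6706-0.06595j, V7=-0.2869-0.2397j
aux → i_V1=0.02490+0.0001045j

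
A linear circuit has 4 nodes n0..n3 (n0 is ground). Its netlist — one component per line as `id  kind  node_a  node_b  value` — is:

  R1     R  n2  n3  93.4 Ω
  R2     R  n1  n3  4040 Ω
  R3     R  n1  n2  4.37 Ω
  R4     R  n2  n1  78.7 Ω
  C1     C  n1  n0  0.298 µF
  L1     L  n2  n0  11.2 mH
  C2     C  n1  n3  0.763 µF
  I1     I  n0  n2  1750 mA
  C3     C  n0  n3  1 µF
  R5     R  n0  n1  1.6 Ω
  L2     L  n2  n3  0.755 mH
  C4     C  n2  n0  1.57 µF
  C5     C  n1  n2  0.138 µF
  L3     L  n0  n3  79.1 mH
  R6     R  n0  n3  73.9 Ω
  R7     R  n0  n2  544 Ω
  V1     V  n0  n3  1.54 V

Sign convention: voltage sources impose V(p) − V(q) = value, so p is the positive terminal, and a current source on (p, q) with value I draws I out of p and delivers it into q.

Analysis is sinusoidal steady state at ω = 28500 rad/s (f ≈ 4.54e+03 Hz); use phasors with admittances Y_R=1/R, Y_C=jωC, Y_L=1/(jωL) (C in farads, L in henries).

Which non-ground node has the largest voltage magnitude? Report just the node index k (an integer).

Element admittances at ω=28500 rad/s:
  Y(R1) = 0.01071+0.000j S between n2,n3
  Y(R2) = 0.0002475+0.000j S between n1,n3
  Y(R3) = 0.2288+0.000j S between n1,n2
  Y(R4) = 0.01271+0.000j S between n2,n1
  Y(C1) = 0.000+0.008493j S between n1,n0
  Y(L1) = 0.000-0.003133j S between n2,n0
  Y(C2) = 0.000+0.02175j S between n1,n3
  I1: injects 1.75 A into n2 (from n0)
  Y(C3) = 0.000+0.02850j S between n0,n3
  Y(R5) = 0.6250+0.000j S between n0,n1
  Y(L2) = 0.000-0.04647j S between n2,n3
  Y(C4) = 0.000+0.04475j S between n2,n0
  Y(C5) = 0.000+0.003933j S between n1,n2
  Y(L3) = 0.000-0.0004436j S between n0,n3
  Y(R6) = 0.01353+0.000j S between n0,n3
  Y(R7) = 0.001838+0.000j S between n0,n2
  V1: constraint V(n0)−V(n3) = 1.54
Assemble and solve the 4×4 MNA system:
  V(n1)=2.583+0.0009630j  V(n2)=9.277+0.3565j  V(n3)=-1.540+0.000j
  i(V1)=-0.1542+0.3660j

2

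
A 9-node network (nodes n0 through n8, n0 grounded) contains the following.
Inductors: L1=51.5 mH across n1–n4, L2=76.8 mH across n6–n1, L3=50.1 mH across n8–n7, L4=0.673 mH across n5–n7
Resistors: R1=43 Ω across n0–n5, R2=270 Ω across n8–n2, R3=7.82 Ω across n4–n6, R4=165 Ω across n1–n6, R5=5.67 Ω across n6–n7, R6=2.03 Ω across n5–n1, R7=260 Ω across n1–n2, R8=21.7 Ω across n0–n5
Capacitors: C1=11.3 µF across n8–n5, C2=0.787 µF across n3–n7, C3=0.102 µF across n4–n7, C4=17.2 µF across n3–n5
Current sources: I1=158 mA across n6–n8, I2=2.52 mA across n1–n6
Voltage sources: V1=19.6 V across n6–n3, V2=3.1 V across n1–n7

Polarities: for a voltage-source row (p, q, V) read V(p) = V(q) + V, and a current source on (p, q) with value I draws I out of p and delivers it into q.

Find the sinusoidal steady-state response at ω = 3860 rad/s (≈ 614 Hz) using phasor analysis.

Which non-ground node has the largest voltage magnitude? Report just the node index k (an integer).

Element admittances at ω=3860 rad/s:
  Y(L1) = 0.000-0.005030j S between n1,n4
  Y(R1) = 0.02326+0.000j S between n0,n5
  Y(C1) = 0.000+0.04362j S between n8,n5
  Y(R2) = 0.003704+0.000j S between n8,n2
  Y(L2) = 0.000-0.003373j S between n6,n1
  Y(R3) = 0.1279+0.000j S between n4,n6
  Y(R4) = 0.006061+0.000j S between n1,n6
  Y(C2) = 0.000+0.003038j S between n3,n7
  I1: injects 0.158 A into n8 (from n6)
  Y(L3) = 0.000-0.005171j S between n8,n7
  Y(L4) = 0.000-0.3849j S between n5,n7
  I2: injects 0.00252 A into n6 (from n1)
  Y(R5) = 0.1764+0.000j S between n6,n7
  Y(C3) = 0.000+0.0003937j S between n4,n7
  Y(R6) = 0.4926+0.000j S between n5,n1
  Y(R7) = 0.003846+0.000j S between n1,n2
  Y(R8) = 0.04608+0.000j S between n0,n5
  Y(C4) = 0.000+0.06639j S between n3,n5
  V1: constraint V(n6)−V(n3) = 19.6
  V2: constraint V(n1)−V(n7) = 3.1
Assemble and solve the 10×10 MNA system:
  V(n1)=0.3239+0.5214j  V(n2)=0.4610-1.778j  V(n3)=-20.36+8.163j  V(n4)=-1.036+8.104j  V(n5)=0.000+0.000j  V(n6)=-0.7613+8.163j  V(n7)=-2.776+0.5214j  V(n8)=0.6034-4.166j
  i(V1)=-0.5652-1.405j  i(V2)=-0.1042-0.2089j

3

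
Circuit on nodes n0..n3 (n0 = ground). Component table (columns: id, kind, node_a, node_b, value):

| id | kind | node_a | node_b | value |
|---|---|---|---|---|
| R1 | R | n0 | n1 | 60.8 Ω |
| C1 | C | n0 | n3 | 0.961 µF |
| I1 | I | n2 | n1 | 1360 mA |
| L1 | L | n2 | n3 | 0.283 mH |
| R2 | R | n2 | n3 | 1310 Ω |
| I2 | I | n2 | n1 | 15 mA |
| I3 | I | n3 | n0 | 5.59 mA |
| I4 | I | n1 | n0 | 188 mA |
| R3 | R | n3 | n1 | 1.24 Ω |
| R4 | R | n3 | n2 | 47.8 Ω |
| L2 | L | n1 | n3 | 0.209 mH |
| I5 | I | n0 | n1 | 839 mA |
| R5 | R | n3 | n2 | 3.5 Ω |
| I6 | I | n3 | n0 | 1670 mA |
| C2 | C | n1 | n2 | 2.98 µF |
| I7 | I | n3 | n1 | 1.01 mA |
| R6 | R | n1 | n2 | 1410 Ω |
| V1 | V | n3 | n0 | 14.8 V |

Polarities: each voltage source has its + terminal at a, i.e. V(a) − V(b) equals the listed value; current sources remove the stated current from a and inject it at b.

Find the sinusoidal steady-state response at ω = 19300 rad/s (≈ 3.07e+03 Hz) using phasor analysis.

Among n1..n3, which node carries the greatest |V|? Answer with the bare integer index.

1

Element admittances at ω=19300 rad/s:
  Y(R1) = 0.01645+0.000j S between n0,n1
  Y(C1) = 0.000+0.01855j S between n0,n3
  I1: injects 1.36 A into n1 (from n2)
  Y(L1) = 0.000-0.1831j S between n2,n3
  Y(R2) = 0.0007634+0.000j S between n2,n3
  I2: injects 0.015 A into n1 (from n2)
  I3: injects 0.00559 A into n0 (from n3)
  I4: injects 0.188 A into n0 (from n1)
  Y(R3) = 0.8065+0.000j S between n3,n1
  Y(R4) = 0.02092+0.000j S between n3,n2
  Y(L2) = 0.000-0.2479j S between n1,n3
  I5: injects 0.839 A into n1 (from n0)
  Y(R5) = 0.2857+0.000j S between n3,n2
  I6: injects 1.67 A into n0 (from n3)
  Y(C2) = 0.000+0.05751j S between n1,n2
  I7: injects 0.00101 A into n1 (from n3)
  Y(R6) = 0.0007092+0.000j S between n1,n2
  V1: constraint V(n3)−V(n0) = 14.8
Assemble and solve the 4×4 MNA system:
  V(n1)=16.99+0.2269j  V(n2)=10.80-1.221j  V(n3)=14.80+0.000j
  i(V1)=-1.304-0.2782j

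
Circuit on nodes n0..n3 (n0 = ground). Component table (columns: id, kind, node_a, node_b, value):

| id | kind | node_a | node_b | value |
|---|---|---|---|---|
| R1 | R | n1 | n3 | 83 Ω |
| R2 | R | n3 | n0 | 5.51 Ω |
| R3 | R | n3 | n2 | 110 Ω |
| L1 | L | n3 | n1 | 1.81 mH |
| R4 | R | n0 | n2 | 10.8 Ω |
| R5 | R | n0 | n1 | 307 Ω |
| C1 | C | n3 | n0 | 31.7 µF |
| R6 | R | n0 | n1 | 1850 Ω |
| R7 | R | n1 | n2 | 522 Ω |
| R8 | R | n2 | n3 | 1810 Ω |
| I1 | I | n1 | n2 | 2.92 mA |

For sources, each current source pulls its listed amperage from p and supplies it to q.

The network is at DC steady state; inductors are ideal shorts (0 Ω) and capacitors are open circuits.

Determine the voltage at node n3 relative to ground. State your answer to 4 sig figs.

MNA unknowns: 3 node voltages V₁..V_3 plus 1 source current (L1)
R1: Y=0.01205 on G[1,3]
R2: Y=0.1815 on G[3,0]
R3: Y=0.009091 on G[3,2]
L1: row V3−V1=0, i_L1 at 3,1
R4: Y=0.09259 on G[0,2]
R5: Y=0.003257 on G[0,1]
C1: Y=0.000 on G[3,0]
R6: Y=0.0005405 on G[0,1]
R7: Y=0.001916 on G[1,2]
R8: Y=0.0005525 on G[2,3]
I1: z[1]−=0.00292, z[2]+=0.00292
solve → V1=-0.01327, V2=0.02656, V3=-0.01327
aux → i_L1=0.002793

-0.01327 V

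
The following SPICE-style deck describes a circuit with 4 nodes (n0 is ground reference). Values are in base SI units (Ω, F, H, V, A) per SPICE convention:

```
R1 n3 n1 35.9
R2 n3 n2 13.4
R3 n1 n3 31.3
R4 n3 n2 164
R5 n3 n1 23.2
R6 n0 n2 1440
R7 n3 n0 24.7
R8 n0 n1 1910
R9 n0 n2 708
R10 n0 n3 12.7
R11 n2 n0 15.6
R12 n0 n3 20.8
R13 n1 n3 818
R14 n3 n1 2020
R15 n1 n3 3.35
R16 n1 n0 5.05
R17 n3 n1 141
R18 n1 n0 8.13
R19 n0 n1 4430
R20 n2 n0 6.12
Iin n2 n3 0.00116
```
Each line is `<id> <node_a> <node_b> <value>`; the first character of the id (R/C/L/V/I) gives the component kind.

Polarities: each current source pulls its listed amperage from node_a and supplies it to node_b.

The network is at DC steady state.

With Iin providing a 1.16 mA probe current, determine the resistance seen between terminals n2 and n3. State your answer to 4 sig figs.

R_eq = 4.566 Ω

Element admittances at DC:
  Y(R1) = 0.02786 S between n3,n1
  Y(R2) = 0.07463 S between n3,n2
  Y(R3) = 0.03195 S between n1,n3
  Y(R4) = 0.006098 S between n3,n2
  Y(R5) = 0.04310 S between n3,n1
  Y(R6) = 0.0006944 S between n0,n2
  Y(R7) = 0.04049 S between n3,n0
  Y(R8) = 0.0005236 S between n0,n1
  Y(R9) = 0.001412 S between n0,n2
  Y(R10) = 0.07874 S between n0,n3
  Y(R11) = 0.06410 S between n2,n0
  Y(R12) = 0.04808 S between n0,n3
  Y(R13) = 0.001222 S between n1,n3
  Y(R14) = 0.0004950 S between n3,n1
  Y(R15) = 0.2985 S between n1,n3
  Y(R16) = 0.1980 S between n1,n0
  Y(R17) = 0.007092 S between n3,n1
  Y(R18) = 0.1230 S between n1,n0
  Y(R19) = 0.0002257 S between n0,n1
  Y(R20) = 0.1634 S between n2,n0
  Iin: injects 0.00116 A into n3 (from n2)
Assemble and solve the 3×3 MNA system:
  V(n1)=0.001181  V(n2)=-0.003190  V(n3)=0.002107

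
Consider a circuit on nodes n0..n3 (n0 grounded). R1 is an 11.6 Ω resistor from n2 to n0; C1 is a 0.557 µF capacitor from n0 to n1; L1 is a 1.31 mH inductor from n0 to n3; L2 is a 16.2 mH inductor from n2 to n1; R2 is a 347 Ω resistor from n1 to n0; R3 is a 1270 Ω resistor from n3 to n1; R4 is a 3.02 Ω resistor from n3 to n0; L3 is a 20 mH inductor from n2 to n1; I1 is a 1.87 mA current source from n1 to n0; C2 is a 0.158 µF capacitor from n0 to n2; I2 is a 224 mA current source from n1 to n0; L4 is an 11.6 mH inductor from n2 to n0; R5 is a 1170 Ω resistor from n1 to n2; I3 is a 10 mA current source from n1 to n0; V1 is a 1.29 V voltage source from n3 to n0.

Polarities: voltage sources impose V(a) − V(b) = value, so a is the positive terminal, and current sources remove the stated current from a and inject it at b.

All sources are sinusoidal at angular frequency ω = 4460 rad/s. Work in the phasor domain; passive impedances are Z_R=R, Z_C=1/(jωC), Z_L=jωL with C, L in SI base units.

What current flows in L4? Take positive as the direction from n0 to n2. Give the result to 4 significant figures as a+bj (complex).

0.0009425-0.05367j A

Element admittances at ω=4460 rad/s:
  Y(R1) = 0.08621+0.000j S between n2,n0
  Y(C1) = 0.000+0.002484j S between n0,n1
  Y(L1) = 0.000-0.1712j S between n0,n3
  Y(L2) = 0.000-0.01384j S between n2,n1
  Y(R2) = 0.002882+0.000j S between n1,n0
  Y(R3) = 0.0007874+0.000j S between n3,n1
  Y(R4) = 0.3311+0.000j S between n3,n0
  Y(L3) = 0.000-0.01121j S between n2,n1
  I1: injects 0.00187 A into n0 (from n1)
  Y(C2) = 0.000+0.0007047j S between n0,n2
  I2: injects 0.224 A into n0 (from n1)
  Y(L4) = 0.000-0.01933j S between n2,n0
  Y(R5) = 0.0008547+0.000j S between n1,n2
  I3: injects 0.01 A into n0 (from n1)
  V1: constraint V(n3)−V(n0) = 1.29
Assemble and solve the 4×4 MNA system:
  V(n1)=-4.998-9.564j  V(n2)=-2.777-0.04876j  V(n3)=1.290+0.000j
  i(V1)=-0.4321+0.2133j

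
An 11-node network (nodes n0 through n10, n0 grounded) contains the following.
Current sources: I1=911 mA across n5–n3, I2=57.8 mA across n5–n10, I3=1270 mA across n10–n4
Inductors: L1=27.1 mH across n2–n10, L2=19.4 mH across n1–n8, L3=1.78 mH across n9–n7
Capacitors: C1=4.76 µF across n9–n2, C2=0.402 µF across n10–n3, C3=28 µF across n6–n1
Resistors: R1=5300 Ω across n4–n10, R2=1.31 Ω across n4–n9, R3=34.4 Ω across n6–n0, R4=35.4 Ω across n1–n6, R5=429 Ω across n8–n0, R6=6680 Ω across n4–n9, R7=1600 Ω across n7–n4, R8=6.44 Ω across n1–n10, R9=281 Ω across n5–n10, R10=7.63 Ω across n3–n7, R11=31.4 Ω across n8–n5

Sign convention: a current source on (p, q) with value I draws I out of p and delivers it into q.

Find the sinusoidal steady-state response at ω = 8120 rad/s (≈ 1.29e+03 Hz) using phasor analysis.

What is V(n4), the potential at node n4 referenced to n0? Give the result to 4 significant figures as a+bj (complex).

229.3+1257j V

Element admittances at ω=8120 rad/s:
  I1: injects 0.911 A into n3 (from n5)
  Y(L1) = 0.000-0.004544j S between n2,n10
  Y(C1) = 0.000+0.03865j S between n9,n2
  Y(L2) = 0.000-0.006348j S between n1,n8
  Y(R1) = 0.0001887+0.000j S between n4,n10
  Y(C2) = 0.000+0.003264j S between n10,n3
  Y(R2) = 0.7634+0.000j S between n4,n9
  Y(R3) = 0.02907+0.000j S between n6,n0
  Y(R4) = 0.02825+0.000j S between n1,n6
  Y(C3) = 0.000+0.2274j S between n6,n1
  I2: injects 0.0578 A into n10 (from n5)
  Y(R5) = 0.002331+0.000j S between n8,n0
  Y(R6) = 0.0001497+0.000j S between n4,n9
  Y(R7) = 0.0006250+0.000j S between n7,n4
  Y(R8) = 0.1553+0.000j S between n1,n10
  Y(L3) = 0.000-0.06919j S between n9,n7
  Y(R9) = 0.003559+0.000j S between n5,n10
  Y(R10) = 0.1311+0.000j S between n3,n7
  Y(R11) = 0.03185+0.000j S between n8,n5
  I3: injects 1.27 A into n4 (from n10)
Assemble and solve the 10×10 MNA system:
  V(n1)=5.691+5.413j  V(n2)=256.7+1424j  V(n3)=281.0+1326j  V(n4)=229.3+1257j  V(n5)=-80.98-66.17j  V(n6)=4.868+5.933j  V(n7)=241.1+1333j  V(n8)=-60.71-73.99j  V(n9)=227.6+1257j  V(n10)=9.849+3.809j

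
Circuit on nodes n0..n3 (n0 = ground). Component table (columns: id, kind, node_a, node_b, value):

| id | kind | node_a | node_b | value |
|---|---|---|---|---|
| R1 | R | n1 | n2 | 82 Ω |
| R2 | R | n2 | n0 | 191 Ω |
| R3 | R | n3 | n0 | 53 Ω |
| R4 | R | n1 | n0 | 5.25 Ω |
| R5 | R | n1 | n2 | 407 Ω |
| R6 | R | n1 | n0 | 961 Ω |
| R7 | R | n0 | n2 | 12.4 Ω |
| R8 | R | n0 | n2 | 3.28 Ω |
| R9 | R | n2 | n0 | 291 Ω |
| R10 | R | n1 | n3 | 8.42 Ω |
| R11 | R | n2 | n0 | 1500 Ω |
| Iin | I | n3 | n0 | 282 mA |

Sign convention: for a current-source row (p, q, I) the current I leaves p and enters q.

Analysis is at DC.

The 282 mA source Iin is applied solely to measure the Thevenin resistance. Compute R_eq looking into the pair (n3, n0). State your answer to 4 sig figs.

R_eq = 10.62 Ω

Apply KCL at each of the 3 non-ground nodes and solve the resulting linear system.
Node n1: branches {R1, R4, R5, R6, R10} → V_1 = -1.096
Node n2: branches {R1, R2, R5, R7, R8, R9, R11} → V_2 = -0.03923
Node n3: branches {R3, R10, Iin} → V_3 = -2.995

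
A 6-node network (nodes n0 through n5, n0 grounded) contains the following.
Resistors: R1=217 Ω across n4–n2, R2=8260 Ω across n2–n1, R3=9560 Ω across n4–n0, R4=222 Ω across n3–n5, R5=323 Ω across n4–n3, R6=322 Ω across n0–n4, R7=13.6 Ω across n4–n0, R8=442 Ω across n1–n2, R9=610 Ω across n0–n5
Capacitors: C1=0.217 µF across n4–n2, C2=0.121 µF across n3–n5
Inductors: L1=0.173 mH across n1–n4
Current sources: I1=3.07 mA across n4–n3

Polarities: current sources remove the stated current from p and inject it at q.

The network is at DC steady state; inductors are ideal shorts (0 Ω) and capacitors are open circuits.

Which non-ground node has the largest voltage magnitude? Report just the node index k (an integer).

Element admittances at DC:
  Y(R1) = 0.004608 S between n4,n2
  Y(C1) = 0.000 S between n4,n2
  Y(R2) = 0.0001211 S between n2,n1
  L1: short n1↔n4 (DC inductor)
  Y(R3) = 0.0001046 S between n4,n0
  Y(R4) = 0.004505 S between n3,n5
  Y(R5) = 0.003096 S between n4,n3
  Y(R6) = 0.003106 S between n0,n4
  Y(R7) = 0.07353 S between n4,n0
  Y(C2) = 0.000 S between n3,n5
  Y(R8) = 0.002262 S between n1,n2
  Y(R9) = 0.001639 S between n0,n5
  I1: injects 0.00307 A into n3 (from n4)
Assemble and solve the 6×6 MNA system:
  V(n1)=-0.01106  V(n2)=-0.01106  V(n3)=0.7063  V(n4)=-0.01106  V(n5)=0.5179
  i(L1)=0.000

3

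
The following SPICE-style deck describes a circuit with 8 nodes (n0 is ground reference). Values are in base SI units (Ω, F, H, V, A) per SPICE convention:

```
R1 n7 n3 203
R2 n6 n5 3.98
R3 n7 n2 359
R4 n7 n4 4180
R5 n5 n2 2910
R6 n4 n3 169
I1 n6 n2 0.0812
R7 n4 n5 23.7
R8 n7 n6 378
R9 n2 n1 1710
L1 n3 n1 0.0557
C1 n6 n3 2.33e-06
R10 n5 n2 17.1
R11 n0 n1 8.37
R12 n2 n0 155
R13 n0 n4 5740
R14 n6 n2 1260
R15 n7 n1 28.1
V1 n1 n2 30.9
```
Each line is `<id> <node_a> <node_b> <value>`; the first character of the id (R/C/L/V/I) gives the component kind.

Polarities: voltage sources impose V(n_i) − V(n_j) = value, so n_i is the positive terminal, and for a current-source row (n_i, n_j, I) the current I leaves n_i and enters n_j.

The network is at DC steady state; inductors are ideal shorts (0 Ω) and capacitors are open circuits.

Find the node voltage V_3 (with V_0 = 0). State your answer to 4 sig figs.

Apply KCL at each of the 7 non-ground nodes and solve the resulting linear system.
Node n1: branches {R9, L1, R11, R15, V1} → V_1 = 1.615
Node n2: branches {R3, R5, I1, R9, R10, R12, R14, V1} → V_2 = -29.28
Node n3: branches {R1, R6, L1, C1} → V_3 = 1.615
Node n4: branches {R4, R6, R7, R13} → V_4 = -23.22
Node n5: branches {R2, R5, R7, R10} → V_5 = -26.92
Node n6: branches {R2, I1, R8, C1, R14} → V_6 = -26.99
Node n7: branches {R1, R3, R4, R8, R15} → V_7 = -2.016
Source currents: i(L1)=-0.1648, i(V1)=-0.5051

1.615 V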